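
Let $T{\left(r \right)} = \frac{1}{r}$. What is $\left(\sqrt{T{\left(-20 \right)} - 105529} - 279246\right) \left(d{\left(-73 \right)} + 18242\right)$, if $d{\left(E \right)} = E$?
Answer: $-5073620574 + \frac{54507 i \sqrt{1172545}}{10} \approx -5.0736 \cdot 10^{9} + 5.9022 \cdot 10^{6} i$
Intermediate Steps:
$\left(\sqrt{T{\left(-20 \right)} - 105529} - 279246\right) \left(d{\left(-73 \right)} + 18242\right) = \left(\sqrt{\frac{1}{-20} - 105529} - 279246\right) \left(-73 + 18242\right) = \left(\sqrt{- \frac{1}{20} - 105529} - 279246\right) 18169 = \left(\sqrt{- \frac{2110581}{20}} - 279246\right) 18169 = \left(\frac{3 i \sqrt{1172545}}{10} - 279246\right) 18169 = \left(-279246 + \frac{3 i \sqrt{1172545}}{10}\right) 18169 = -5073620574 + \frac{54507 i \sqrt{1172545}}{10}$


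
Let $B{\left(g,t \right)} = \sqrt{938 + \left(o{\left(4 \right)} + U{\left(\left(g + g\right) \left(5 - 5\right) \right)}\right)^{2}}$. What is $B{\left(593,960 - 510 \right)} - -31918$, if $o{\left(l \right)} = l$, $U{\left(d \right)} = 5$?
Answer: $31918 + \sqrt{1019} \approx 31950.0$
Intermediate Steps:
$B{\left(g,t \right)} = \sqrt{1019}$ ($B{\left(g,t \right)} = \sqrt{938 + \left(4 + 5\right)^{2}} = \sqrt{938 + 9^{2}} = \sqrt{938 + 81} = \sqrt{1019}$)
$B{\left(593,960 - 510 \right)} - -31918 = \sqrt{1019} - -31918 = \sqrt{1019} + 31918 = 31918 + \sqrt{1019}$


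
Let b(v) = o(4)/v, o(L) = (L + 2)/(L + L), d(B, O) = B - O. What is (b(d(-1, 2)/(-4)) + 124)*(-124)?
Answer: -15500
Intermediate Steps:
o(L) = (2 + L)/(2*L) (o(L) = (2 + L)/((2*L)) = (2 + L)*(1/(2*L)) = (2 + L)/(2*L))
b(v) = 3/(4*v) (b(v) = ((½)*(2 + 4)/4)/v = ((½)*(¼)*6)/v = 3/(4*v))
(b(d(-1, 2)/(-4)) + 124)*(-124) = (3/(4*(((-1 - 1*2)/(-4)))) + 124)*(-124) = (3/(4*(((-1 - 2)*(-¼)))) + 124)*(-124) = (3/(4*((-3*(-¼)))) + 124)*(-124) = (3/(4*(¾)) + 124)*(-124) = ((¾)*(4/3) + 124)*(-124) = (1 + 124)*(-124) = 125*(-124) = -15500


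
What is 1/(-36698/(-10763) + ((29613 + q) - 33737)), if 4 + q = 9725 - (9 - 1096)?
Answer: 10763/71976590 ≈ 0.00014953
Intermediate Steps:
q = 10808 (q = -4 + (9725 - (9 - 1096)) = -4 + (9725 - 1*(-1087)) = -4 + (9725 + 1087) = -4 + 10812 = 10808)
1/(-36698/(-10763) + ((29613 + q) - 33737)) = 1/(-36698/(-10763) + ((29613 + 10808) - 33737)) = 1/(-36698*(-1/10763) + (40421 - 33737)) = 1/(36698/10763 + 6684) = 1/(71976590/10763) = 10763/71976590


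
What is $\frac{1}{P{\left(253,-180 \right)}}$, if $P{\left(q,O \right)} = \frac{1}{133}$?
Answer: $133$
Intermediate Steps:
$P{\left(q,O \right)} = \frac{1}{133}$
$\frac{1}{P{\left(253,-180 \right)}} = \frac{1}{\frac{1}{133}} = 133$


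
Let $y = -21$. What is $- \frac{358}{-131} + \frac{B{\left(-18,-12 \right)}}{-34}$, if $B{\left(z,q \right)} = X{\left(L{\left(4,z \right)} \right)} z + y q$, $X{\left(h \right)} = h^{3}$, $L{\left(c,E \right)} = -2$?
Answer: $- \frac{19852}{2227} \approx -8.9142$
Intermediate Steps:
$B{\left(z,q \right)} = - 21 q - 8 z$ ($B{\left(z,q \right)} = \left(-2\right)^{3} z - 21 q = - 8 z - 21 q = - 21 q - 8 z$)
$- \frac{358}{-131} + \frac{B{\left(-18,-12 \right)}}{-34} = - \frac{358}{-131} + \frac{\left(-21\right) \left(-12\right) - -144}{-34} = \left(-358\right) \left(- \frac{1}{131}\right) + \left(252 + 144\right) \left(- \frac{1}{34}\right) = \frac{358}{131} + 396 \left(- \frac{1}{34}\right) = \frac{358}{131} - \frac{198}{17} = - \frac{19852}{2227}$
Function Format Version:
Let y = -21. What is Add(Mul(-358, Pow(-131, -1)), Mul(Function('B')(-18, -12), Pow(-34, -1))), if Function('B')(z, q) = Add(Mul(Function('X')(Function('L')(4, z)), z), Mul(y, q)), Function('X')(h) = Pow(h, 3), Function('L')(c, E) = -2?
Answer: Rational(-19852, 2227) ≈ -8.9142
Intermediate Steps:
Function('B')(z, q) = Add(Mul(-21, q), Mul(-8, z)) (Function('B')(z, q) = Add(Mul(Pow(-2, 3), z), Mul(-21, q)) = Add(Mul(-8, z), Mul(-21, q)) = Add(Mul(-21, q), Mul(-8, z)))
Add(Mul(-358, Pow(-131, -1)), Mul(Function('B')(-18, -12), Pow(-34, -1))) = Add(Mul(-358, Pow(-131, -1)), Mul(Add(Mul(-21, -12), Mul(-8, -18)), Pow(-34, -1))) = Add(Mul(-358, Rational(-1, 131)), Mul(Add(252, 144), Rational(-1, 34))) = Add(Rational(358, 131), Mul(396, Rational(-1, 34))) = Add(Rational(358, 131), Rational(-198, 17)) = Rational(-19852, 2227)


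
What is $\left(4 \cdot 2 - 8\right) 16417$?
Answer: $0$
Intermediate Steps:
$\left(4 \cdot 2 - 8\right) 16417 = \left(8 - 8\right) 16417 = 0 \cdot 16417 = 0$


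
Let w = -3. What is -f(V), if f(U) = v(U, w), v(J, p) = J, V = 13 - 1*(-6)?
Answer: -19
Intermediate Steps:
V = 19 (V = 13 + 6 = 19)
f(U) = U
-f(V) = -1*19 = -19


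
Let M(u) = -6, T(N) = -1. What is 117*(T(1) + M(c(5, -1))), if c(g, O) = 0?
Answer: -819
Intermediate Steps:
117*(T(1) + M(c(5, -1))) = 117*(-1 - 6) = 117*(-7) = -819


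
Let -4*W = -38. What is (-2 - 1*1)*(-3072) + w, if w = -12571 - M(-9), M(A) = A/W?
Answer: -63727/19 ≈ -3354.1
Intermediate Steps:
W = 19/2 (W = -¼*(-38) = 19/2 ≈ 9.5000)
M(A) = 2*A/19 (M(A) = A/(19/2) = A*(2/19) = 2*A/19)
w = -238831/19 (w = -12571 - 2*(-9)/19 = -12571 - 1*(-18/19) = -12571 + 18/19 = -238831/19 ≈ -12570.)
(-2 - 1*1)*(-3072) + w = (-2 - 1*1)*(-3072) - 238831/19 = (-2 - 1)*(-3072) - 238831/19 = -3*(-3072) - 238831/19 = 9216 - 238831/19 = -63727/19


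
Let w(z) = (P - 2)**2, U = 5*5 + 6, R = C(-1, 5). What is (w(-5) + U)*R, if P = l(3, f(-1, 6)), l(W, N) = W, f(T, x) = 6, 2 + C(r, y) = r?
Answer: -96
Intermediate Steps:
C(r, y) = -2 + r
R = -3 (R = -2 - 1 = -3)
U = 31 (U = 25 + 6 = 31)
P = 3
w(z) = 1 (w(z) = (3 - 2)**2 = 1**2 = 1)
(w(-5) + U)*R = (1 + 31)*(-3) = 32*(-3) = -96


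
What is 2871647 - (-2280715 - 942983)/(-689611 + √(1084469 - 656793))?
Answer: 1365646562465851837/475562903645 - 6447396*√106919/475562903645 ≈ 2.8716e+6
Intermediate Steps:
2871647 - (-2280715 - 942983)/(-689611 + √(1084469 - 656793)) = 2871647 - (-3223698)/(-689611 + √427676) = 2871647 - (-3223698)/(-689611 + 2*√106919) = 2871647 + 3223698/(-689611 + 2*√106919)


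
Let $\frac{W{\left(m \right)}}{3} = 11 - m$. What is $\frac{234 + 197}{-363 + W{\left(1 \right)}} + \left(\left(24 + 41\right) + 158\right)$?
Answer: $\frac{73828}{333} \approx 221.71$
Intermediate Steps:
$W{\left(m \right)} = 33 - 3 m$ ($W{\left(m \right)} = 3 \left(11 - m\right) = 33 - 3 m$)
$\frac{234 + 197}{-363 + W{\left(1 \right)}} + \left(\left(24 + 41\right) + 158\right) = \frac{234 + 197}{-363 + \left(33 - 3\right)} + \left(\left(24 + 41\right) + 158\right) = \frac{431}{-363 + \left(33 - 3\right)} + \left(65 + 158\right) = \frac{431}{-363 + 30} + 223 = \frac{431}{-333} + 223 = 431 \left(- \frac{1}{333}\right) + 223 = - \frac{431}{333} + 223 = \frac{73828}{333}$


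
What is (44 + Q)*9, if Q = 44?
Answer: 792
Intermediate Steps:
(44 + Q)*9 = (44 + 44)*9 = 88*9 = 792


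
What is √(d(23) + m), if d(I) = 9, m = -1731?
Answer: I*√1722 ≈ 41.497*I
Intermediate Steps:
√(d(23) + m) = √(9 - 1731) = √(-1722) = I*√1722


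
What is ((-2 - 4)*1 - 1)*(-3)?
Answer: 21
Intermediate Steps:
((-2 - 4)*1 - 1)*(-3) = (-6*1 - 1)*(-3) = (-6 - 1)*(-3) = -7*(-3) = 21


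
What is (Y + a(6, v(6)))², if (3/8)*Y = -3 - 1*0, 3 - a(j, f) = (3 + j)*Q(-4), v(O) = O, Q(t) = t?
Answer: 961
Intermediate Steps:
a(j, f) = 15 + 4*j (a(j, f) = 3 - (3 + j)*(-4) = 3 - (-12 - 4*j) = 3 + (12 + 4*j) = 15 + 4*j)
Y = -8 (Y = 8*(-3 - 1*0)/3 = 8*(-3 + 0)/3 = (8/3)*(-3) = -8)
(Y + a(6, v(6)))² = (-8 + (15 + 4*6))² = (-8 + (15 + 24))² = (-8 + 39)² = 31² = 961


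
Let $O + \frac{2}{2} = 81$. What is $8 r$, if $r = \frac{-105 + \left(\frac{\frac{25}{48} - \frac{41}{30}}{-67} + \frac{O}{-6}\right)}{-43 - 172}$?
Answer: $\frac{634199}{144050} \approx 4.4026$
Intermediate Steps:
$O = 80$ ($O = -1 + 81 = 80$)
$r = \frac{634199}{1152400}$ ($r = \frac{-105 + \left(\frac{\frac{25}{48} - \frac{41}{30}}{-67} + \frac{80}{-6}\right)}{-43 - 172} = \frac{-105 + \left(\left(25 \cdot \frac{1}{48} - \frac{41}{30}\right) \left(- \frac{1}{67}\right) + 80 \left(- \frac{1}{6}\right)\right)}{-215} = \left(-105 - \left(\frac{40}{3} - \left(\frac{25}{48} - \frac{41}{30}\right) \left(- \frac{1}{67}\right)\right)\right) \left(- \frac{1}{215}\right) = \left(-105 - \frac{71399}{5360}\right) \left(- \frac{1}{215}\right) = \left(- \frac{634199}{5360}\right) \left(- \frac{1}{215}\right) = \frac{634199}{1152400} \approx 0.55033$)
$8 r = 8 \cdot \frac{634199}{1152400} = \frac{634199}{144050}$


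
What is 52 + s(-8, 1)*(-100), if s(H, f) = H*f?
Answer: 852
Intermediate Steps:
52 + s(-8, 1)*(-100) = 52 - 8*1*(-100) = 52 - 8*(-100) = 52 + 800 = 852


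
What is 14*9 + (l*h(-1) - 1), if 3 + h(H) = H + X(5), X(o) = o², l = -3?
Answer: 62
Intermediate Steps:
h(H) = 22 + H (h(H) = -3 + (H + 5²) = -3 + (H + 25) = -3 + (25 + H) = 22 + H)
14*9 + (l*h(-1) - 1) = 14*9 + (-3*(22 - 1) - 1) = 126 + (-3*21 - 1) = 126 + (-63 - 1) = 126 - 64 = 62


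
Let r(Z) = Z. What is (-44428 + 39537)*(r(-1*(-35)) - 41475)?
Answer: 202683040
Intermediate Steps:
(-44428 + 39537)*(r(-1*(-35)) - 41475) = (-44428 + 39537)*(-1*(-35) - 41475) = -4891*(35 - 41475) = -4891*(-41440) = 202683040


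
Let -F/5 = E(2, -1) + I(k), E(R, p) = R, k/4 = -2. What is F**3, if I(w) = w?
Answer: 27000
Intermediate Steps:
k = -8 (k = 4*(-2) = -8)
F = 30 (F = -5*(2 - 8) = -5*(-6) = 30)
F**3 = 30**3 = 27000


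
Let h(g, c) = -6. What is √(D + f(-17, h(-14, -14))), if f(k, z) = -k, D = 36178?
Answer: √36195 ≈ 190.25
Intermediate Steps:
√(D + f(-17, h(-14, -14))) = √(36178 - 1*(-17)) = √(36178 + 17) = √36195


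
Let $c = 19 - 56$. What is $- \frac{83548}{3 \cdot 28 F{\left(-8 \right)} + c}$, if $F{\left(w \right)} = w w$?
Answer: $- \frac{83548}{5339} \approx -15.649$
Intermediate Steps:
$F{\left(w \right)} = w^{2}$
$c = -37$ ($c = 19 - 56 = -37$)
$- \frac{83548}{3 \cdot 28 F{\left(-8 \right)} + c} = - \frac{83548}{3 \cdot 28 \left(-8\right)^{2} - 37} = - \frac{83548}{84 \cdot 64 - 37} = - \frac{83548}{5376 - 37} = - \frac{83548}{5339}$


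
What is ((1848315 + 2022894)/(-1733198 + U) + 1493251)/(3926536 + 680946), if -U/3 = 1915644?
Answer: 11169707731421/34464564332660 ≈ 0.32409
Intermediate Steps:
U = -5746932 (U = -3*1915644 = -5746932)
((1848315 + 2022894)/(-1733198 + U) + 1493251)/(3926536 + 680946) = ((1848315 + 2022894)/(-1733198 - 5746932) + 1493251)/(3926536 + 680946) = (3871209/(-7480130) + 1493251)/4607482 = (3871209*(-1/7480130) + 1493251)*(1/4607482) = (-3871209/7480130 + 1493251)*(1/4607482) = (11169707731421/7480130)*(1/4607482) = 11169707731421/34464564332660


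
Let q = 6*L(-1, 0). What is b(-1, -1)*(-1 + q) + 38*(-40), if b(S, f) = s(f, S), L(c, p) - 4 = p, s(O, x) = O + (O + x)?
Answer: -1589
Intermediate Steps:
s(O, x) = x + 2*O
L(c, p) = 4 + p
b(S, f) = S + 2*f
q = 24 (q = 6*(4 + 0) = 6*4 = 24)
b(-1, -1)*(-1 + q) + 38*(-40) = (-1 + 2*(-1))*(-1 + 24) + 38*(-40) = (-1 - 2)*23 - 1520 = -3*23 - 1520 = -69 - 1520 = -1589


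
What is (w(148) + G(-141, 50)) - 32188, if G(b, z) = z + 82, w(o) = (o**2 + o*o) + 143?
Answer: 11895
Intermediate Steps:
w(o) = 143 + 2*o**2 (w(o) = (o**2 + o**2) + 143 = 2*o**2 + 143 = 143 + 2*o**2)
G(b, z) = 82 + z
(w(148) + G(-141, 50)) - 32188 = ((143 + 2*148**2) + (82 + 50)) - 32188 = ((143 + 2*21904) + 132) - 32188 = ((143 + 43808) + 132) - 32188 = (43951 + 132) - 32188 = 44083 - 32188 = 11895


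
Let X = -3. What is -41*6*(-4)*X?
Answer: -2952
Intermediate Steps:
-41*6*(-4)*X = -41*6*(-4)*(-3) = -(-984)*(-3) = -41*72 = -2952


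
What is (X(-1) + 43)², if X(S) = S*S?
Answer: 1936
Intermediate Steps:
X(S) = S²
(X(-1) + 43)² = ((-1)² + 43)² = (1 + 43)² = 44² = 1936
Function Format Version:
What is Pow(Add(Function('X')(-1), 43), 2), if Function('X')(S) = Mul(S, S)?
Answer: 1936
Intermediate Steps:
Function('X')(S) = Pow(S, 2)
Pow(Add(Function('X')(-1), 43), 2) = Pow(Add(Pow(-1, 2), 43), 2) = Pow(Add(1, 43), 2) = Pow(44, 2) = 1936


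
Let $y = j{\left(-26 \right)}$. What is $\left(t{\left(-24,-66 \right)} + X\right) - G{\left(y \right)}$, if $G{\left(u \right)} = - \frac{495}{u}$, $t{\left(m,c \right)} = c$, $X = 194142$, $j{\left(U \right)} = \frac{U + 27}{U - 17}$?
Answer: $172791$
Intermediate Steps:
$j{\left(U \right)} = \frac{27 + U}{-17 + U}$
$y = - \frac{1}{43}$ ($y = \frac{27 - 26}{-17 - 26} = \frac{1}{-43} \cdot 1 = \left(- \frac{1}{43}\right) 1 = - \frac{1}{43} \approx -0.023256$)
$\left(t{\left(-24,-66 \right)} + X\right) - G{\left(y \right)} = \left(-66 + 194142\right) - - \frac{495}{- \frac{1}{43}} = 194076 - \left(-495\right) \left(-43\right) = 194076 - 21285 = 172791$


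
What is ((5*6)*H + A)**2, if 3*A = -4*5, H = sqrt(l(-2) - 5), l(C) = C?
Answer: -56300/9 - 400*I*sqrt(7) ≈ -6255.6 - 1058.3*I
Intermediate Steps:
H = I*sqrt(7) (H = sqrt(-2 - 5) = sqrt(-7) = I*sqrt(7) ≈ 2.6458*I)
A = -20/3 (A = (-4*5)/3 = (1/3)*(-20) = -20/3 ≈ -6.6667)
((5*6)*H + A)**2 = ((5*6)*(I*sqrt(7)) - 20/3)**2 = (30*(I*sqrt(7)) - 20/3)**2 = (30*I*sqrt(7) - 20/3)**2 = (-20/3 + 30*I*sqrt(7))**2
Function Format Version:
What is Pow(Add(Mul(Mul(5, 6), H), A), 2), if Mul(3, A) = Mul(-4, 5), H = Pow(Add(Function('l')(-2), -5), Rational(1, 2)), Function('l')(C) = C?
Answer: Add(Rational(-56300, 9), Mul(-400, I, Pow(7, Rational(1, 2)))) ≈ Add(-6255.6, Mul(-1058.3, I))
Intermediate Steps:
H = Mul(I, Pow(7, Rational(1, 2))) (H = Pow(Add(-2, -5), Rational(1, 2)) = Pow(-7, Rational(1, 2)) = Mul(I, Pow(7, Rational(1, 2))) ≈ Mul(2.6458, I))
A = Rational(-20, 3) (A = Mul(Rational(1, 3), Mul(-4, 5)) = Mul(Rational(1, 3), -20) = Rational(-20, 3) ≈ -6.6667)
Pow(Add(Mul(Mul(5, 6), H), A), 2) = Pow(Add(Mul(Mul(5, 6), Mul(I, Pow(7, Rational(1, 2)))), Rational(-20, 3)), 2) = Pow(Add(Mul(30, Mul(I, Pow(7, Rational(1, 2)))), Rational(-20, 3)), 2) = Pow(Add(Mul(30, I, Pow(7, Rational(1, 2))), Rational(-20, 3)), 2) = Pow(Add(Rational(-20, 3), Mul(30, I, Pow(7, Rational(1, 2)))), 2)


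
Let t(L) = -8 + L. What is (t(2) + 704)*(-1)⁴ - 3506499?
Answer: -3505801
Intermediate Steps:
(t(2) + 704)*(-1)⁴ - 3506499 = ((-8 + 2) + 704)*(-1)⁴ - 3506499 = (-6 + 704)*1 - 3506499 = 698*1 - 3506499 = 698 - 3506499 = -3505801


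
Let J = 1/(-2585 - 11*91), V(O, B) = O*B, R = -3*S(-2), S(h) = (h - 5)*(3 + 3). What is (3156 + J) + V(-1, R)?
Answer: 10865579/3586 ≈ 3030.0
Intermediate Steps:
S(h) = -30 + 6*h (S(h) = (-5 + h)*6 = -30 + 6*h)
R = 126 (R = -3*(-30 + 6*(-2)) = -3*(-30 - 12) = -3*(-42) = 126)
V(O, B) = B*O
J = -1/3586 (J = 1/(-2585 - 1001) = 1/(-3586) = -1/3586 ≈ -0.00027886)
(3156 + J) + V(-1, R) = (3156 - 1/3586) + 126*(-1) = 11317415/3586 - 126 = 10865579/3586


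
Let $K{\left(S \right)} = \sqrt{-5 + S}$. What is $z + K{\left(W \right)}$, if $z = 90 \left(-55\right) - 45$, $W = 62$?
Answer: $-4995 + \sqrt{57} \approx -4987.5$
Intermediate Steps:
$z = -4995$ ($z = -4950 - 45 = -4995$)
$z + K{\left(W \right)} = -4995 + \sqrt{-5 + 62} = -4995 + \sqrt{57}$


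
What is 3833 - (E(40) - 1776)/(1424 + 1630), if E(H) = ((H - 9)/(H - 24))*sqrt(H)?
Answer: 1951293/509 - 31*sqrt(10)/24432 ≈ 3833.6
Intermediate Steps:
E(H) = sqrt(H)*(-9 + H)/(-24 + H) (E(H) = ((-9 + H)/(-24 + H))*sqrt(H) = sqrt(H)*(-9 + H)/(-24 + H))
3833 - (E(40) - 1776)/(1424 + 1630) = 3833 - (sqrt(40)*(-9 + 40)/(-24 + 40) - 1776)/(1424 + 1630) = 3833 - ((2*sqrt(10))*31/16 - 1776)/3054 = 3833 - ((2*sqrt(10))*(1/16)*31 - 1776)/3054 = 3833 - (31*sqrt(10)/8 - 1776)/3054 = 3833 - (-1776 + 31*sqrt(10)/8)/3054 = 3833 - (-296/509 + 31*sqrt(10)/24432) = 3833 + (296/509 - 31*sqrt(10)/24432) = 1951293/509 - 31*sqrt(10)/24432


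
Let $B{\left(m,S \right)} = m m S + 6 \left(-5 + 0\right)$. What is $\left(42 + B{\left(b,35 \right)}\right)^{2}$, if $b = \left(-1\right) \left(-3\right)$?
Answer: $106929$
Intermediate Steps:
$b = 3$
$B{\left(m,S \right)} = -30 + S m^{2}$ ($B{\left(m,S \right)} = m^{2} S + 6 \left(-5\right) = S m^{2} - 30 = -30 + S m^{2}$)
$\left(42 + B{\left(b,35 \right)}\right)^{2} = \left(42 - \left(30 - 35 \cdot 3^{2}\right)\right)^{2} = \left(42 + \left(-30 + 35 \cdot 9\right)\right)^{2} = \left(42 + \left(-30 + 315\right)\right)^{2} = \left(42 + 285\right)^{2} = 327^{2} = 106929$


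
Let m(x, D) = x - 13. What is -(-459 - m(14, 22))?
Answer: 460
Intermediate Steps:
m(x, D) = -13 + x
-(-459 - m(14, 22)) = -(-459 - (-13 + 14)) = -(-459 - 1*1) = -(-459 - 1) = -1*(-460) = 460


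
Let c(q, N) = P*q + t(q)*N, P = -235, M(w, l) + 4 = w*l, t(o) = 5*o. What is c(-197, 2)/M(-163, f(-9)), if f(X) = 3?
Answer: -44325/493 ≈ -89.909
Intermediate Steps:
M(w, l) = -4 + l*w (M(w, l) = -4 + w*l = -4 + l*w)
c(q, N) = -235*q + 5*N*q (c(q, N) = -235*q + (5*q)*N = -235*q + 5*N*q)
c(-197, 2)/M(-163, f(-9)) = (5*(-197)*(-47 + 2))/(-4 + 3*(-163)) = (5*(-197)*(-45))/(-4 - 489) = 44325/(-493) = 44325*(-1/493) = -44325/493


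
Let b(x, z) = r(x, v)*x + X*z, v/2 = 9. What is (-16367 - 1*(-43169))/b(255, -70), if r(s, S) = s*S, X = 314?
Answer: 13401/574235 ≈ 0.023337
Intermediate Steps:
v = 18 (v = 2*9 = 18)
r(s, S) = S*s
b(x, z) = 18*x² + 314*z (b(x, z) = (18*x)*x + 314*z = 18*x² + 314*z)
(-16367 - 1*(-43169))/b(255, -70) = (-16367 - 1*(-43169))/(18*255² + 314*(-70)) = (-16367 + 43169)/(18*65025 - 21980) = 26802/(1170450 - 21980) = 26802/1148470 = 26802*(1/1148470) = 13401/574235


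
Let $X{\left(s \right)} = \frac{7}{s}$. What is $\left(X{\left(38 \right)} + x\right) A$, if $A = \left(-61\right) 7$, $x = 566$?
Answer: $- \frac{9186905}{38} \approx -2.4176 \cdot 10^{5}$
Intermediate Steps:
$A = -427$
$\left(X{\left(38 \right)} + x\right) A = \left(\frac{7}{38} + 566\right) \left(-427\right) = \frac{21515}{38} \left(-427\right) = - \frac{9186905}{38}$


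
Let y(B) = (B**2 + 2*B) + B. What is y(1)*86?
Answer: 344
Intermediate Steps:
y(B) = B**2 + 3*B
y(1)*86 = (1*(3 + 1))*86 = (1*4)*86 = 4*86 = 344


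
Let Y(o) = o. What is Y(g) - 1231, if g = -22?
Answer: -1253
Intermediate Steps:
Y(g) - 1231 = -22 - 1231 = -1253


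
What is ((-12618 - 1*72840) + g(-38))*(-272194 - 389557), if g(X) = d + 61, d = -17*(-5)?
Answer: 56455301312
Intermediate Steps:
d = 85
g(X) = 146 (g(X) = 85 + 61 = 146)
((-12618 - 1*72840) + g(-38))*(-272194 - 389557) = ((-12618 - 1*72840) + 146)*(-272194 - 389557) = ((-12618 - 72840) + 146)*(-661751) = (-85458 + 146)*(-661751) = -85312*(-661751) = 56455301312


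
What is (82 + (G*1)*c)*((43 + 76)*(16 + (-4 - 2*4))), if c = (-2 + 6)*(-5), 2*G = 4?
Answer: 19992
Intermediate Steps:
G = 2 (G = (1/2)*4 = 2)
c = -20 (c = 4*(-5) = -20)
(82 + (G*1)*c)*((43 + 76)*(16 + (-4 - 2*4))) = (82 + (2*1)*(-20))*((43 + 76)*(16 + (-4 - 2*4))) = (82 + 2*(-20))*(119*(16 + (-4 - 8))) = (82 - 40)*(119*(16 - 12)) = 42*(119*4) = 42*476 = 19992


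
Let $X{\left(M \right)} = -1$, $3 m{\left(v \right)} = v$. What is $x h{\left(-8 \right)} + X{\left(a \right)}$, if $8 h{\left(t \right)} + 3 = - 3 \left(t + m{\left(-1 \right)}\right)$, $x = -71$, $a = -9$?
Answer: $- \frac{785}{4} \approx -196.25$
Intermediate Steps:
$m{\left(v \right)} = \frac{v}{3}$
$h{\left(t \right)} = - \frac{1}{4} - \frac{3 t}{8}$ ($h{\left(t \right)} = - \frac{3}{8} + \frac{\left(-3\right) \left(t + \frac{1}{3} \left(-1\right)\right)}{8} = - \frac{3}{8} + \frac{\left(-3\right) \left(t - \frac{1}{3}\right)}{8} = - \frac{3}{8} + \frac{\left(-3\right) \left(- \frac{1}{3} + t\right)}{8} = - \frac{3}{8} + \frac{1 - 3 t}{8} = - \frac{3}{8} - \left(- \frac{1}{8} + \frac{3 t}{8}\right) = - \frac{1}{4} - \frac{3 t}{8}$)
$x h{\left(-8 \right)} + X{\left(a \right)} = - 71 \left(- \frac{1}{4} - -3\right) - 1 = - 71 \left(- \frac{1}{4} + 3\right) - 1 = \left(-71\right) \frac{11}{4} - 1 = - \frac{781}{4} - 1 = - \frac{785}{4}$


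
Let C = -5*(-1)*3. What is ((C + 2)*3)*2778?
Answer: 141678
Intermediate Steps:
C = 15 (C = 5*3 = 15)
((C + 2)*3)*2778 = ((15 + 2)*3)*2778 = (17*3)*2778 = 51*2778 = 141678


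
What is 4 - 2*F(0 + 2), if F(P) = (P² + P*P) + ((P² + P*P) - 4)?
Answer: -20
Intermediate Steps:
F(P) = -4 + 4*P² (F(P) = (P² + P²) + ((P² + P²) - 4) = 2*P² + (2*P² - 4) = 2*P² + (-4 + 2*P²) = -4 + 4*P²)
4 - 2*F(0 + 2) = 4 - 2*(-4 + 4*(0 + 2)²) = 4 - 2*(-4 + 4*2²) = 4 - 2*(-4 + 4*4) = 4 - 2*(-4 + 16) = 4 - 2*12 = 4 - 24 = -20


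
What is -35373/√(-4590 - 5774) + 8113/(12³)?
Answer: 8113/1728 + 35373*I*√2591/5182 ≈ 4.695 + 347.46*I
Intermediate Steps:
-35373/√(-4590 - 5774) + 8113/(12³) = -35373*(-I*√2591/5182) + 8113/1728 = -35373*(-I*√2591/5182) + 8113*(1/1728) = -(-35373)*I*√2591/5182 + 8113/1728 = 35373*I*√2591/5182 + 8113/1728 = 8113/1728 + 35373*I*√2591/5182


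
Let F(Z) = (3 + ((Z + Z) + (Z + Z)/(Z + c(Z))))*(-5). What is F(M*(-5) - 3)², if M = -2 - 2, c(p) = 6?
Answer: 19580625/529 ≈ 37014.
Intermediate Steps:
M = -4
F(Z) = -15 - 10*Z - 10*Z/(6 + Z) (F(Z) = (3 + ((Z + Z) + (Z + Z)/(Z + 6)))*(-5) = (3 + (2*Z + (2*Z)/(6 + Z)))*(-5) = (3 + (2*Z + 2*Z/(6 + Z)))*(-5) = (3 + 2*Z + 2*Z/(6 + Z))*(-5) = -15 - 10*Z - 10*Z/(6 + Z))
F(M*(-5) - 3)² = (5*(-18 - 17*(-4*(-5) - 3) - 2*(-4*(-5) - 3)²)/(6 + (-4*(-5) - 3)))² = (5*(-18 - 17*(20 - 3) - 2*(20 - 3)²)/(6 + (20 - 3)))² = (5*(-18 - 17*17 - 2*17²)/(6 + 17))² = (5*(-18 - 289 - 2*289)/23)² = (5*(1/23)*(-18 - 289 - 578))² = (5*(1/23)*(-885))² = (-4425/23)² = 19580625/529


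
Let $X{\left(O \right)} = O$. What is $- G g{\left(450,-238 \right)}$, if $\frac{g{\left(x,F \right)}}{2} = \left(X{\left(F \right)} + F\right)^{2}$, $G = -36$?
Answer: $16313472$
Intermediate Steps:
$g{\left(x,F \right)} = 8 F^{2}$ ($g{\left(x,F \right)} = 2 \left(F + F\right)^{2} = 2 \left(2 F\right)^{2} = 2 \cdot 4 F^{2} = 8 F^{2}$)
$- G g{\left(450,-238 \right)} = \left(-1\right) \left(-36\right) 8 \left(-238\right)^{2} = 36 \cdot 8 \cdot 56644 = 36 \cdot 453152 = 16313472$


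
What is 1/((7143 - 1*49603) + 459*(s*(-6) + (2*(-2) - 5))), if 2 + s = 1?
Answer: -1/43837 ≈ -2.2812e-5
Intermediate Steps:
s = -1 (s = -2 + 1 = -1)
1/((7143 - 1*49603) + 459*(s*(-6) + (2*(-2) - 5))) = 1/((7143 - 1*49603) + 459*(-1*(-6) + (2*(-2) - 5))) = 1/((7143 - 49603) + 459*(6 + (-4 - 5))) = 1/(-42460 + 459*(6 - 9)) = 1/(-42460 + 459*(-3)) = 1/(-42460 - 1377) = 1/(-43837) = -1/43837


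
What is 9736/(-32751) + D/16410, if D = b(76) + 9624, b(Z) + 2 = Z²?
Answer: 57422023/89573985 ≈ 0.64106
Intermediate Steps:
b(Z) = -2 + Z²
D = 15398 (D = (-2 + 76²) + 9624 = (-2 + 5776) + 9624 = 5774 + 9624 = 15398)
9736/(-32751) + D/16410 = 9736/(-32751) + 15398/16410 = 9736*(-1/32751) + 15398*(1/16410) = -9736/32751 + 7699/8205 = 57422023/89573985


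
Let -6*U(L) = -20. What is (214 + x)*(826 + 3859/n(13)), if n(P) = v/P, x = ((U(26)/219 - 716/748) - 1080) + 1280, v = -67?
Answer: 29180038475/914617 ≈ 31904.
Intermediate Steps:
U(L) = 10/3 (U(L) = -⅙*(-20) = 10/3)
x = 24456067/122859 (x = (((10/3)/219 - 716/748) - 1080) + 1280 = (((10/3)*(1/219) - 716*1/748) - 1080) + 1280 = ((10/657 - 179/187) - 1080) + 1280 = (-115733/122859 - 1080) + 1280 = -132803453/122859 + 1280 = 24456067/122859 ≈ 199.06)
n(P) = -67/P
(214 + x)*(826 + 3859/n(13)) = (214 + 24456067/122859)*(826 + 3859/((-67/13))) = 50747893*(826 + 3859/((-67*1/13)))/122859 = 50747893*(826 + 3859/(-67/13))/122859 = 50747893*(826 + 3859*(-13/67))/122859 = 50747893*(826 - 50167/67)/122859 = (50747893/122859)*(5175/67) = 29180038475/914617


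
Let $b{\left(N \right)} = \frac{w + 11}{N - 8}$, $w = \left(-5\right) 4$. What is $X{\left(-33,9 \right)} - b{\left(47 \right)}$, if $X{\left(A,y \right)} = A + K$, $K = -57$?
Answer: $- \frac{1167}{13} \approx -89.769$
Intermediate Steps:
$w = -20$
$X{\left(A,y \right)} = -57 + A$ ($X{\left(A,y \right)} = A - 57 = -57 + A$)
$b{\left(N \right)} = - \frac{9}{-8 + N}$ ($b{\left(N \right)} = \frac{-20 + 11}{N - 8} = - \frac{9}{-8 + N}$)
$X{\left(-33,9 \right)} - b{\left(47 \right)} = \left(-57 - 33\right) - - \frac{9}{-8 + 47} = -90 - - \frac{9}{39} = -90 - \left(-9\right) \frac{1}{39} = -90 - - \frac{3}{13} = -90 + \frac{3}{13} = - \frac{1167}{13}$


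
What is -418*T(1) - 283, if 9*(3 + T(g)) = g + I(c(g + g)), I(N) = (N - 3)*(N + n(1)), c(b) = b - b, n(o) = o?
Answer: 9575/9 ≈ 1063.9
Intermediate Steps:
c(b) = 0
I(N) = (1 + N)*(-3 + N) (I(N) = (N - 3)*(N + 1) = (-3 + N)*(1 + N) = (1 + N)*(-3 + N))
T(g) = -10/3 + g/9 (T(g) = -3 + (g + (-3 + 0**2 - 2*0))/9 = -3 + (g + (-3 + 0 + 0))/9 = -3 + (g - 3)/9 = -3 + (-3 + g)/9 = -3 + (-1/3 + g/9) = -10/3 + g/9)
-418*T(1) - 283 = -418*(-10/3 + (1/9)*1) - 283 = -418*(-10/3 + 1/9) - 283 = -418*(-29/9) - 283 = 12122/9 - 283 = 9575/9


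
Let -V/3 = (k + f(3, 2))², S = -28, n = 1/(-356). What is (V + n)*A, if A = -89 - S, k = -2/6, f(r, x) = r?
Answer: 1390007/1068 ≈ 1301.5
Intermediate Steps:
n = -1/356 ≈ -0.0028090
k = -⅓ (k = -2*⅙ = -⅓ ≈ -0.33333)
A = -61 (A = -89 - 1*(-28) = -89 + 28 = -61)
V = -64/3 (V = -3*(-⅓ + 3)² = -3*(8/3)² = -3*64/9 = -64/3 ≈ -21.333)
(V + n)*A = (-64/3 - 1/356)*(-61) = -22787/1068*(-61) = 1390007/1068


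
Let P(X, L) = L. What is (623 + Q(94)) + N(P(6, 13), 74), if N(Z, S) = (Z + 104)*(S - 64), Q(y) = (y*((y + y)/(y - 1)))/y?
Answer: 166937/93 ≈ 1795.0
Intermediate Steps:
Q(y) = 2*y/(-1 + y) (Q(y) = (y*((2*y)/(-1 + y)))/y = (y*(2*y/(-1 + y)))/y = (2*y²/(-1 + y))/y = 2*y/(-1 + y))
N(Z, S) = (-64 + S)*(104 + Z) (N(Z, S) = (104 + Z)*(-64 + S) = (-64 + S)*(104 + Z))
(623 + Q(94)) + N(P(6, 13), 74) = (623 + 2*94/(-1 + 94)) + (-6656 - 64*13 + 104*74 + 74*13) = (623 + 2*94/93) + (-6656 - 832 + 7696 + 962) = (623 + 2*94*(1/93)) + 1170 = (623 + 188/93) + 1170 = 58127/93 + 1170 = 166937/93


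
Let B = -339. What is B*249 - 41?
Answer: -84452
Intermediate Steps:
B*249 - 41 = -339*249 - 41 = -84411 - 41 = -84452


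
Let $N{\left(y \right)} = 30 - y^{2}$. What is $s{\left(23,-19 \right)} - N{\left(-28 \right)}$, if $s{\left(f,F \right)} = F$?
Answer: $735$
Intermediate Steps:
$s{\left(23,-19 \right)} - N{\left(-28 \right)} = -19 - \left(30 - \left(-28\right)^{2}\right) = -19 - \left(30 - 784\right) = -19 - -754 = -19 + 754 = 735$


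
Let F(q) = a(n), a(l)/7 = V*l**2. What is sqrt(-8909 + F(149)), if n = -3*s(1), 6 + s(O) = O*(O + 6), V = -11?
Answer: I*sqrt(9602) ≈ 97.99*I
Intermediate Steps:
s(O) = -6 + O*(6 + O) (s(O) = -6 + O*(O + 6) = -6 + O*(6 + O))
n = -3 (n = -3*(-6 + 1**2 + 6*1) = -3*(-6 + 1 + 6) = -3*1 = -3)
a(l) = -77*l**2 (a(l) = 7*(-11*l**2) = -77*l**2)
F(q) = -693 (F(q) = -77*(-3)**2 = -77*9 = -693)
sqrt(-8909 + F(149)) = sqrt(-8909 - 693) = sqrt(-9602) = I*sqrt(9602)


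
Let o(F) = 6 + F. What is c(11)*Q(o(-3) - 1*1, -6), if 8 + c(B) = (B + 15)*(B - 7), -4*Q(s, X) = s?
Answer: -48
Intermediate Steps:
Q(s, X) = -s/4
c(B) = -8 + (-7 + B)*(15 + B) (c(B) = -8 + (B + 15)*(B - 7) = -8 + (15 + B)*(-7 + B) = -8 + (-7 + B)*(15 + B))
c(11)*Q(o(-3) - 1*1, -6) = (-113 + 11**2 + 8*11)*(-((6 - 3) - 1*1)/4) = (-113 + 121 + 88)*(-(3 - 1)/4) = 96*(-1/4*2) = 96*(-1/2) = -48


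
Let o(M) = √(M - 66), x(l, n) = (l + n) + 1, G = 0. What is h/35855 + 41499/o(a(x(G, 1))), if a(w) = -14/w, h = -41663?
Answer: -41663/35855 - 41499*I*√73/73 ≈ -1.162 - 4857.1*I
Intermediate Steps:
x(l, n) = 1 + l + n
o(M) = √(-66 + M)
h/35855 + 41499/o(a(x(G, 1))) = -41663/35855 + 41499/(√(-66 - 14/(1 + 0 + 1))) = -41663*1/35855 + 41499/(√(-66 - 14/2)) = -41663/35855 + 41499/(√(-66 - 14*½)) = -41663/35855 + 41499/(√(-66 - 7)) = -41663/35855 + 41499/(√(-73)) = -41663/35855 + 41499/((I*√73)) = -41663/35855 + 41499*(-I*√73/73) = -41663/35855 - 41499*I*√73/73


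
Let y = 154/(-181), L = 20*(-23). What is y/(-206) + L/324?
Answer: -2137708/1510083 ≈ -1.4156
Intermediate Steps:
L = -460
y = -154/181 (y = 154*(-1/181) = -154/181 ≈ -0.85083)
y/(-206) + L/324 = -154/181/(-206) - 460/324 = -154/181*(-1/206) - 460*1/324 = 77/18643 - 115/81 = -2137708/1510083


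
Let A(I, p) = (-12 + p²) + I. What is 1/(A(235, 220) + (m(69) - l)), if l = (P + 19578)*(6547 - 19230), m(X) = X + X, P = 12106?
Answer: 1/401896933 ≈ 2.4882e-9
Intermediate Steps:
A(I, p) = -12 + I + p²
m(X) = 2*X
l = -401848172 (l = (12106 + 19578)*(6547 - 19230) = 31684*(-12683) = -401848172)
1/(A(235, 220) + (m(69) - l)) = 1/((-12 + 235 + 220²) + (2*69 - 1*(-401848172))) = 1/((-12 + 235 + 48400) + (138 + 401848172)) = 1/(48623 + 401848310) = 1/401896933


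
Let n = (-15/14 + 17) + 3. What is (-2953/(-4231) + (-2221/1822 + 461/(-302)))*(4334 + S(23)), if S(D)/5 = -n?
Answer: -35364541674584/4074144137 ≈ -8680.2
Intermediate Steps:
n = 265/14 (n = (-15*1/14 + 17) + 3 = (-15/14 + 17) + 3 = 223/14 + 3 = 265/14 ≈ 18.929)
S(D) = -1325/14 (S(D) = 5*(-1*265/14) = 5*(-265/14) = -1325/14)
(-2953/(-4231) + (-2221/1822 + 461/(-302)))*(4334 + S(23)) = (-2953/(-4231) + (-2221/1822 + 461/(-302)))*(4334 - 1325/14) = (-2953*(-1/4231) + (-2221*1/1822 + 461*(-1/302)))*(59351/14) = (2953/4231 + (-2221/1822 - 461/302))*(59351/14) = (2953/4231 - 377671/137561)*(59351/14) = -1191708368/582020591*59351/14 = -35364541674584/4074144137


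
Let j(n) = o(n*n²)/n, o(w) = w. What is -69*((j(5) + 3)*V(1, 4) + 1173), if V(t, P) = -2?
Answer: -77073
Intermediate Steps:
j(n) = n² (j(n) = (n*n²)/n = n³/n = n²)
-69*((j(5) + 3)*V(1, 4) + 1173) = -69*((5² + 3)*(-2) + 1173) = -69*((25 + 3)*(-2) + 1173) = -69*(28*(-2) + 1173) = -69*(-56 + 1173) = -69*1117 = -77073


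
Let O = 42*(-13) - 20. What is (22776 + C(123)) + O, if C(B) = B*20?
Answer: 24670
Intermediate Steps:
O = -566 (O = -546 - 20 = -566)
C(B) = 20*B
(22776 + C(123)) + O = (22776 + 20*123) - 566 = (22776 + 2460) - 566 = 25236 - 566 = 24670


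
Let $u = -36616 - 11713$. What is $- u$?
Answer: $48329$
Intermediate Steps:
$u = -48329$ ($u = -36616 - 11713 = -48329$)
$- u = \left(-1\right) \left(-48329\right) = 48329$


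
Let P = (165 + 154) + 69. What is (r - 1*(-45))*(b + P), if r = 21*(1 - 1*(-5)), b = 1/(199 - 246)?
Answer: 3118185/47 ≈ 66344.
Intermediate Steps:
P = 388 (P = 319 + 69 = 388)
b = -1/47 (b = 1/(-47) = -1/47 ≈ -0.021277)
r = 126 (r = 21*(1 + 5) = 21*6 = 126)
(r - 1*(-45))*(b + P) = (126 - 1*(-45))*(-1/47 + 388) = (126 + 45)*(18235/47) = 171*(18235/47) = 3118185/47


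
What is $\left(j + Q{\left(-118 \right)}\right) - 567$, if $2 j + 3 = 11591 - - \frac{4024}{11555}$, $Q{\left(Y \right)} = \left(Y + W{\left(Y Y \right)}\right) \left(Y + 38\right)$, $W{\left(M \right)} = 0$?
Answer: $\frac{169479197}{11555} \approx 14667.0$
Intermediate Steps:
$Q{\left(Y \right)} = Y \left(38 + Y\right)$ ($Q{\left(Y \right)} = \left(Y + 0\right) \left(Y + 38\right) = Y \left(38 + Y\right)$)
$j = \frac{66951682}{11555}$ ($j = - \frac{3}{2} + \frac{11591 - - \frac{4024}{11555}}{2} = - \frac{3}{2} + \frac{11591 + \frac{4024}{11555}}{2} = - \frac{3}{2} + \frac{1}{2} \cdot \frac{133938029}{11555} = - \frac{3}{2} + \frac{133938029}{23110} = \frac{66951682}{11555} \approx 5794.2$)
$\left(j + Q{\left(-118 \right)}\right) - 567 = \left(\frac{66951682}{11555} - 118 \left(38 - 118\right)\right) - 567 = \left(\frac{66951682}{11555} - -9440\right) - 567 = \left(\frac{66951682}{11555} + 9440\right) - 567 = \frac{176030882}{11555} - 567 = \frac{169479197}{11555}$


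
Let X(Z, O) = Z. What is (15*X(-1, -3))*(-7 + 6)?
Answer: 15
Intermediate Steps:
(15*X(-1, -3))*(-7 + 6) = (15*(-1))*(-7 + 6) = -15*(-1) = 15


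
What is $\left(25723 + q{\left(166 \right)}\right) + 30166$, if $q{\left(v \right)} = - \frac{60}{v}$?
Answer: $\frac{4638757}{83} \approx 55889.0$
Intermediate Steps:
$\left(25723 + q{\left(166 \right)}\right) + 30166 = \left(25723 - \frac{60}{166}\right) + 30166 = \left(25723 - \frac{30}{83}\right) + 30166 = \frac{2134979}{83} + 30166 = \frac{4638757}{83}$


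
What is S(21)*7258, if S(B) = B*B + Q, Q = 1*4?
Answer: 3229810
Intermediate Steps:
Q = 4
S(B) = 4 + B**2 (S(B) = B*B + 4 = B**2 + 4 = 4 + B**2)
S(21)*7258 = (4 + 21**2)*7258 = (4 + 441)*7258 = 445*7258 = 3229810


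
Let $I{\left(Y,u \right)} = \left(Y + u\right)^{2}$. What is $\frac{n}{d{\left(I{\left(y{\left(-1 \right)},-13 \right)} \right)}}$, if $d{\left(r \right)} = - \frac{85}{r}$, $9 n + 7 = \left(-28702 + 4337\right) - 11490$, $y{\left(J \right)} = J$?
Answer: $\frac{2342984}{255} \approx 9188.2$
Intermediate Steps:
$n = - \frac{11954}{3}$ ($n = - \frac{7}{9} + \frac{\left(-28702 + 4337\right) - 11490}{9} = - \frac{7}{9} + \frac{-24365 - 11490}{9} = - \frac{7}{9} + \frac{1}{9} \left(-35855\right) = - \frac{7}{9} - \frac{35855}{9} = - \frac{11954}{3} \approx -3984.7$)
$\frac{n}{d{\left(I{\left(y{\left(-1 \right)},-13 \right)} \right)}} = - \frac{11954}{3 \left(- \frac{85}{\left(-1 - 13\right)^{2}}\right)} = - \frac{11954}{3 \left(- \frac{85}{\left(-14\right)^{2}}\right)} = - \frac{11954}{3 \left(- \frac{85}{196}\right)} = \left(- \frac{11954}{3}\right) \left(- \frac{196}{85}\right) = \frac{2342984}{255}$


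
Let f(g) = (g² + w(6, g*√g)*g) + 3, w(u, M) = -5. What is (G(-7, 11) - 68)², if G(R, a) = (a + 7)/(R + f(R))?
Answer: 7349521/1600 ≈ 4593.5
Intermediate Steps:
f(g) = 3 + g² - 5*g (f(g) = (g² - 5*g) + 3 = 3 + g² - 5*g)
G(R, a) = (7 + a)/(3 + R² - 4*R) (G(R, a) = (a + 7)/(R + (3 + R² - 5*R)) = (7 + a)/(3 + R² - 4*R))
(G(-7, 11) - 68)² = ((7 + 11)/(3 + (-7)² - 4*(-7)) - 68)² = (18/(3 + 49 + 28) - 68)² = (18/80 - 68)² = ((1/80)*18 - 68)² = (9/40 - 68)² = (-2711/40)² = 7349521/1600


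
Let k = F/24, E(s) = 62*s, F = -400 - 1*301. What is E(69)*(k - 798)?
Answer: -14155189/4 ≈ -3.5388e+6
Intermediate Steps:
F = -701 (F = -400 - 301 = -701)
k = -701/24 ≈ -29.208
E(69)*(k - 798) = (62*69)*(-701/24 - 798) = 4278*(-19853/24) = -14155189/4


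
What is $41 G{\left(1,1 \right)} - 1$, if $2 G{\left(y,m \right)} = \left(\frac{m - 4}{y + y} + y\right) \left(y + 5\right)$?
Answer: $- \frac{125}{2} \approx -62.5$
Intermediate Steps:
$G{\left(y,m \right)} = \frac{\left(5 + y\right) \left(y + \frac{-4 + m}{2 y}\right)}{2}$ ($G{\left(y,m \right)} = \frac{\left(\frac{m - 4}{y + y} + y\right) \left(y + 5\right)}{2} = \frac{\left(\frac{-4 + m}{2 y} + y\right) \left(5 + y\right)}{2} = \frac{\left(y + \frac{-4 + m}{2 y}\right) \left(5 + y\right)}{2} = \frac{\left(5 + y\right) \left(y + \frac{-4 + m}{2 y}\right)}{2}$)
$41 G{\left(1,1 \right)} - 1 = 41 \frac{-20 + 5 \cdot 1 + 1 \left(-4 + 1 + 2 \cdot 1^{2} + 10 \cdot 1\right)}{4 \cdot 1} - 1 = 41 \cdot \frac{1}{4} \cdot 1 \left(-20 + 5 + 1 \left(-4 + 1 + 2 \cdot 1 + 10\right)\right) - 1 = 41 \cdot \frac{1}{4} \cdot 1 \left(-20 + 5 + 1 \left(-4 + 1 + 2 + 10\right)\right) - 1 = 41 \cdot \frac{1}{4} \cdot 1 \left(-20 + 5 + 1 \cdot 9\right) - 1 = 41 \cdot \frac{1}{4} \cdot 1 \left(-20 + 5 + 9\right) - 1 = 41 \cdot \frac{1}{4} \cdot 1 \left(-6\right) - 1 = 41 \left(- \frac{3}{2}\right) - 1 = - \frac{123}{2} - 1 = - \frac{125}{2}$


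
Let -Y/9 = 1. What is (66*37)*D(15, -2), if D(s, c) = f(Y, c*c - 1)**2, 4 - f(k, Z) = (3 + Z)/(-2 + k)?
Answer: 555000/11 ≈ 50455.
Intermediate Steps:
Y = -9 (Y = -9*1 = -9)
f(k, Z) = 4 - (3 + Z)/(-2 + k)
D(s, c) = (46/11 + c**2/11)**2 (D(s, c) = ((-11 - (c*c - 1) + 4*(-9))/(-2 - 9))**2 = ((-11 - (c**2 - 1) - 36)/(-11))**2 = (-(-11 - (-1 + c**2) - 36)/11)**2 = (-(-11 + (1 - c**2) - 36)/11)**2 = (-(-46 - c**2)/11)**2 = (46/11 + c**2/11)**2)
(66*37)*D(15, -2) = (66*37)*((46 + (-2)**2)**2/121) = 2442*((46 + 4)**2/121) = 2442*((1/121)*50**2) = 2442*((1/121)*2500) = 2442*(2500/121) = 555000/11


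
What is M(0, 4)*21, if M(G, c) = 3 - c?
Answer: -21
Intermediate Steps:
M(0, 4)*21 = (3 - 1*4)*21 = (3 - 4)*21 = -1*21 = -21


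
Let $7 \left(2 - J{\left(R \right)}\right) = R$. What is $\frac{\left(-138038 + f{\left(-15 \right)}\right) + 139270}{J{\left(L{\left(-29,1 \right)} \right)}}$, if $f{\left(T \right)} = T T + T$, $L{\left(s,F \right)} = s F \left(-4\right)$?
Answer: $- \frac{5047}{51} \approx -98.961$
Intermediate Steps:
$L{\left(s,F \right)} = - 4 F s$ ($L{\left(s,F \right)} = F s \left(-4\right) = - 4 F s$)
$J{\left(R \right)} = 2 - \frac{R}{7}$
$f{\left(T \right)} = T + T^{2}$ ($f{\left(T \right)} = T^{2} + T = T + T^{2}$)
$\frac{\left(-138038 + f{\left(-15 \right)}\right) + 139270}{J{\left(L{\left(-29,1 \right)} \right)}} = \frac{\left(-138038 - 15 \left(1 - 15\right)\right) + 139270}{2 - \frac{\left(-4\right) 1 \left(-29\right)}{7}} = \frac{\left(-138038 - -210\right) + 139270}{2 - \frac{116}{7}} = \frac{\left(-138038 + 210\right) + 139270}{2 - \frac{116}{7}} = \frac{-137828 + 139270}{- \frac{102}{7}} = 1442 \left(- \frac{7}{102}\right) = - \frac{5047}{51}$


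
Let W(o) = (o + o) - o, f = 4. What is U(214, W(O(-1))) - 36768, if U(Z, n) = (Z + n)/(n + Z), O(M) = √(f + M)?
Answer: -36767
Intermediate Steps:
O(M) = √(4 + M)
W(o) = o (W(o) = 2*o - o = o)
U(Z, n) = 1 (U(Z, n) = (Z + n)/(Z + n) = 1)
U(214, W(O(-1))) - 36768 = 1 - 36768 = -36767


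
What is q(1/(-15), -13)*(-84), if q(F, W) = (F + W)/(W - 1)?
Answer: -392/5 ≈ -78.400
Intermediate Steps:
q(F, W) = (F + W)/(-1 + W)
q(1/(-15), -13)*(-84) = ((1/(-15) - 13)/(-1 - 13))*(-84) = ((1*(-1/15) - 13)/(-14))*(-84) = -(-1/15 - 13)/14*(-84) = -1/14*(-196/15)*(-84) = (14/15)*(-84) = -392/5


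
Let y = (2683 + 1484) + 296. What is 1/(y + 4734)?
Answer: 1/9197 ≈ 0.00010873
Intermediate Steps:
y = 4463 (y = 4167 + 296 = 4463)
1/(y + 4734) = 1/(4463 + 4734) = 1/9197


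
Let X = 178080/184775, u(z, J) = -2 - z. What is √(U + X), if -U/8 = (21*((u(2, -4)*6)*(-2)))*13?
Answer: 28*I*√182608180530/36955 ≈ 323.78*I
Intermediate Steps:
U = -104832 (U = -8*21*(((-2 - 1*2)*6)*(-2))*13 = -8*21*(((-2 - 2)*6)*(-2))*13 = -8*21*(-4*6*(-2))*13 = -8*21*(-24*(-2))*13 = -8*21*48*13 = -8064*13 = -8*13104 = -104832)
X = 35616/36955 (X = 178080*(1/184775) = 35616/36955 ≈ 0.96377)
√(U + X) = √(-104832 + 35616/36955) = √(-3874030944/36955) = 28*I*√182608180530/36955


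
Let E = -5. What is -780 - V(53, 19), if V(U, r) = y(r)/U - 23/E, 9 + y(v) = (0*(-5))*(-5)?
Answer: -207874/265 ≈ -784.43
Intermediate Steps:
y(v) = -9 (y(v) = -9 + (0*(-5))*(-5) = -9 + 0*(-5) = -9 + 0 = -9)
V(U, r) = 23/5 - 9/U (V(U, r) = -9/U - 23/(-5) = -9/U - 23*(-⅕) = -9/U + 23/5 = 23/5 - 9/U)
-780 - V(53, 19) = -780 - (23/5 - 9/53) = -780 - 1*1174/265 = -780 - 1174/265 = -207874/265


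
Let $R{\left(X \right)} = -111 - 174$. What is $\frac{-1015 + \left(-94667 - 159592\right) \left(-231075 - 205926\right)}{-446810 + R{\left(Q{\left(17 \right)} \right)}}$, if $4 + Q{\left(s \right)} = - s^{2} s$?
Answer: $- \frac{111111436244}{447095} \approx -2.4852 \cdot 10^{5}$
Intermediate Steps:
$Q{\left(s \right)} = -4 - s^{3}$ ($Q{\left(s \right)} = -4 + - s^{2} s = -4 - s^{3}$)
$R{\left(X \right)} = -285$
$\frac{-1015 + \left(-94667 - 159592\right) \left(-231075 - 205926\right)}{-446810 + R{\left(Q{\left(17 \right)} \right)}} = \frac{-1015 + \left(-94667 - 159592\right) \left(-231075 - 205926\right)}{-446810 - 285} = \frac{-1015 - -111111437259}{-447095} = \left(-1015 + 111111437259\right) \left(- \frac{1}{447095}\right) = 111111436244 \left(- \frac{1}{447095}\right) = - \frac{111111436244}{447095}$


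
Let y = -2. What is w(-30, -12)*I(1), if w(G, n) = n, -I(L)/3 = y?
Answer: -72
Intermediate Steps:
I(L) = 6 (I(L) = -3*(-2) = 6)
w(-30, -12)*I(1) = -12*6 = -72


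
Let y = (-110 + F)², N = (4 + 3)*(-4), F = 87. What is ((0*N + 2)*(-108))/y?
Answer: -216/529 ≈ -0.40832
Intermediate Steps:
N = -28 (N = 7*(-4) = -28)
y = 529 (y = (-110 + 87)² = (-23)² = 529)
((0*N + 2)*(-108))/y = ((0*(-28) + 2)*(-108))/529 = ((0 + 2)*(-108))*(1/529) = (2*(-108))*(1/529) = -216*1/529 = -216/529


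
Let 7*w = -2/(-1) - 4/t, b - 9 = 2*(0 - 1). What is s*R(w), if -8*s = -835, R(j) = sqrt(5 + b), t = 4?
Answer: 835*sqrt(3)/4 ≈ 361.57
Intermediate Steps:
b = 7 (b = 9 + 2*(0 - 1) = 9 + 2*(-1) = 9 - 2 = 7)
w = 1/7 (w = (-2/(-1) - 4/4)/7 = (-2*(-1) - 4*1/4)/7 = (2 - 1)/7 = (1/7)*1 = 1/7 ≈ 0.14286)
R(j) = 2*sqrt(3) (R(j) = sqrt(5 + 7) = sqrt(12) = 2*sqrt(3))
s = 835/8 (s = -1/8*(-835) = 835/8 ≈ 104.38)
s*R(w) = 835*(2*sqrt(3))/8 = 835*sqrt(3)/4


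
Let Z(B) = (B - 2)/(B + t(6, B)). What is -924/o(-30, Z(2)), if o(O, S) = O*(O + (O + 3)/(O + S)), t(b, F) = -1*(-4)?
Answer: -308/291 ≈ -1.0584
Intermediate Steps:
t(b, F) = 4
Z(B) = (-2 + B)/(4 + B) (Z(B) = (B - 2)/(B + 4) = (-2 + B)/(4 + B))
o(O, S) = O*(O + (3 + O)/(O + S))
-924/o(-30, Z(2)) = -924*(-(-30 + (-2 + 2)/(4 + 2))/(30*(3 - 30 + (-30)² - 30*(-2 + 2)/(4 + 2)))) = -924*(-(-30 + 0/6)/(30*(3 - 30 + 900 - 30*0/6))) = -924*(-(-30 + (⅙)*0)/(30*(3 - 30 + 900 - 5*0))) = -924*(-(-30 + 0)/(30*(3 - 30 + 900 - 30*0))) = -924/(3 - 30 + 900 + 0) = -924/((-30*(-1/30)*873)) = -924/873 = -924*1/873 = -308/291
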